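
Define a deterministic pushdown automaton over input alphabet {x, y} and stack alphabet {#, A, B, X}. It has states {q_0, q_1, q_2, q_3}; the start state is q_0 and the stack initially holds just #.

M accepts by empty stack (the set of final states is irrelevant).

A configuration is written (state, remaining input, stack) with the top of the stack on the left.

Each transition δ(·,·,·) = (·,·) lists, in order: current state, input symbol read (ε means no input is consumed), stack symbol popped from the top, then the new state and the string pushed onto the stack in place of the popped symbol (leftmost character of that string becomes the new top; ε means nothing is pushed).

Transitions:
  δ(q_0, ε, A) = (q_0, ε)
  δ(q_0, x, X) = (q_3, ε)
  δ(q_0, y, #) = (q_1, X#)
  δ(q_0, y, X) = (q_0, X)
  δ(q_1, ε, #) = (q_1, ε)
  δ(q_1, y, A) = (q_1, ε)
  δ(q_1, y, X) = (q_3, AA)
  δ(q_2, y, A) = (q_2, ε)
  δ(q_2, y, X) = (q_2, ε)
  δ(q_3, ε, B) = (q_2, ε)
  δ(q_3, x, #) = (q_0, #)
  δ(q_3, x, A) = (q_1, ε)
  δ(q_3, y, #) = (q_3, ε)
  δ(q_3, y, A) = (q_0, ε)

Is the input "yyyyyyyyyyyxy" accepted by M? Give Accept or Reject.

(q_0, yyyyyyyyyyyxy, #) ⊢ (q_1, yyyyyyyyyyxy, X#) ⊢ (q_3, yyyyyyyyyxy, AA#) ⊢ (q_0, yyyyyyyyxy, A#) ⊢ (q_0, yyyyyyyyxy, #) ⊢ (q_1, yyyyyyyxy, X#) ⊢ (q_3, yyyyyyxy, AA#) ⊢ (q_0, yyyyyxy, A#) ⊢ (q_0, yyyyyxy, #) ⊢ (q_1, yyyyxy, X#) ⊢ (q_3, yyyxy, AA#) ⊢ (q_0, yyxy, A#) ⊢ (q_0, yyxy, #) ⊢ (q_1, yxy, X#) ⊢ (q_3, xy, AA#) ⊢ (q_1, y, A#) ⊢ (q_1, ε, #) ⊢ (q_1, ε, ε)
All input consumed and the stack is empty.

Accept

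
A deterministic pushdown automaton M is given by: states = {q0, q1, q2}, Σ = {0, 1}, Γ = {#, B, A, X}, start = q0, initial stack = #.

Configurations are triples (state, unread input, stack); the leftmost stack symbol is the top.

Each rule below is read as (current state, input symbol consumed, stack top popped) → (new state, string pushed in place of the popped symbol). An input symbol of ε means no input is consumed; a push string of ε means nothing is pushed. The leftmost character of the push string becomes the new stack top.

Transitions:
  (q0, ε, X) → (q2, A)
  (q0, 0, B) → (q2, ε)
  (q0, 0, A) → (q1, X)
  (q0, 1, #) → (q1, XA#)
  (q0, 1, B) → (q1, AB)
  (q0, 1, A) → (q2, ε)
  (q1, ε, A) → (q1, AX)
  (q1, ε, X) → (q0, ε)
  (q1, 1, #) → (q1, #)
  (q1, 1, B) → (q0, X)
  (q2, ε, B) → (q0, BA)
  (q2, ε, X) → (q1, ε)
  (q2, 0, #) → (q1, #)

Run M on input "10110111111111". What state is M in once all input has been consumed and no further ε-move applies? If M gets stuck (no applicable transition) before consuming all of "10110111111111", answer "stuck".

q1

(q0, 10110111111111, #)
  read 1, top #: go to q1, push XA# → (q1, 0110111111111, XA#)
  ε-move, top X: go to q0, push ε → (q0, 0110111111111, A#)
  read 0, top A: go to q1, push X → (q1, 110111111111, X#)
  ε-move, top X: go to q0, push ε → (q0, 110111111111, #)
  read 1, top #: go to q1, push XA# → (q1, 10111111111, XA#)
  ε-move, top X: go to q0, push ε → (q0, 10111111111, A#)
  read 1, top A: go to q2, push ε → (q2, 0111111111, #)
  read 0, top #: go to q1, push # → (q1, 111111111, #)
  read 1, top #: go to q1, push # → (q1, 11111111, #)
  read 1, top #: go to q1, push # → (q1, 1111111, #)
  read 1, top #: go to q1, push # → (q1, 111111, #)
  read 1, top #: go to q1, push # → (q1, 11111, #)
  read 1, top #: go to q1, push # → (q1, 1111, #)
  read 1, top #: go to q1, push # → (q1, 111, #)
  read 1, top #: go to q1, push # → (q1, 11, #)
  read 1, top #: go to q1, push # → (q1, 1, #)
  read 1, top #: go to q1, push # → (q1, ε, #)
All input consumed; M is in state q1.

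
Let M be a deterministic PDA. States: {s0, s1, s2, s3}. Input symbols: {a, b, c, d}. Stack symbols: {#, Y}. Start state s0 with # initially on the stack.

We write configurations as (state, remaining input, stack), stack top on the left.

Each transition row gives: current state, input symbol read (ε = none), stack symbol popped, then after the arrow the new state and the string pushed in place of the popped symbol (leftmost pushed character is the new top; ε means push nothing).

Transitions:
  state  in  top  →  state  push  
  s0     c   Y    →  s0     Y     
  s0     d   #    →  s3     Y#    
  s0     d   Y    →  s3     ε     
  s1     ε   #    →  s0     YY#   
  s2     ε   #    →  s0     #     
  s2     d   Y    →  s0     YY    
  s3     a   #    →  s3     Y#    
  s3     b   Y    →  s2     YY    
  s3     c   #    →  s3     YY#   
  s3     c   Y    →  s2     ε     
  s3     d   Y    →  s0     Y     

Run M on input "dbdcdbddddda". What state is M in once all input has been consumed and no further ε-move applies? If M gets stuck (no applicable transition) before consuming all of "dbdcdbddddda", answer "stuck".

(s0, dbdcdbddddda, #) ⊢ (s3, bdcdbddddda, Y#) ⊢ (s2, dcdbddddda, YY#) ⊢ (s0, cdbddddda, YYY#) ⊢ (s0, dbddddda, YYY#) ⊢ (s3, bddddda, YY#) ⊢ (s2, ddddda, YYY#) ⊢ (s0, dddda, YYYY#) ⊢ (s3, ddda, YYY#) ⊢ (s0, dda, YYY#) ⊢ (s3, da, YY#) ⊢ (s0, a, YY#)
No transition for (s0, a, top Y); M blocks with input a remaining.

stuck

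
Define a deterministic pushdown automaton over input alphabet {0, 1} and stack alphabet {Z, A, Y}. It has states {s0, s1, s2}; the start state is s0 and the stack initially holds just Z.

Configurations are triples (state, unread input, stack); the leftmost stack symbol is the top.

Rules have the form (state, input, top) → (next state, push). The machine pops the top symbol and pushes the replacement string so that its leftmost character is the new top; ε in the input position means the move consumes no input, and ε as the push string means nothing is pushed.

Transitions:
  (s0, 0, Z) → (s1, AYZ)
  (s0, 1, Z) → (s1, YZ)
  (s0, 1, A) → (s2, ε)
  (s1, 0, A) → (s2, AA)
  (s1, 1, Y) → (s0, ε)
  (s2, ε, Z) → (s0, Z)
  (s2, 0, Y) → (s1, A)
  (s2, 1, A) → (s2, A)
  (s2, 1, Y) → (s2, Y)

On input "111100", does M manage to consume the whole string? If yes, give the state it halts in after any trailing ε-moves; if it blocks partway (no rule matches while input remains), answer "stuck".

s2

(s0, 111100, Z)
  read 1, top Z: go to s1, push YZ → (s1, 11100, YZ)
  read 1, top Y: go to s0, push ε → (s0, 1100, Z)
  read 1, top Z: go to s1, push YZ → (s1, 100, YZ)
  read 1, top Y: go to s0, push ε → (s0, 00, Z)
  read 0, top Z: go to s1, push AYZ → (s1, 0, AYZ)
  read 0, top A: go to s2, push AA → (s2, ε, AAYZ)
All input consumed; M is in state s2.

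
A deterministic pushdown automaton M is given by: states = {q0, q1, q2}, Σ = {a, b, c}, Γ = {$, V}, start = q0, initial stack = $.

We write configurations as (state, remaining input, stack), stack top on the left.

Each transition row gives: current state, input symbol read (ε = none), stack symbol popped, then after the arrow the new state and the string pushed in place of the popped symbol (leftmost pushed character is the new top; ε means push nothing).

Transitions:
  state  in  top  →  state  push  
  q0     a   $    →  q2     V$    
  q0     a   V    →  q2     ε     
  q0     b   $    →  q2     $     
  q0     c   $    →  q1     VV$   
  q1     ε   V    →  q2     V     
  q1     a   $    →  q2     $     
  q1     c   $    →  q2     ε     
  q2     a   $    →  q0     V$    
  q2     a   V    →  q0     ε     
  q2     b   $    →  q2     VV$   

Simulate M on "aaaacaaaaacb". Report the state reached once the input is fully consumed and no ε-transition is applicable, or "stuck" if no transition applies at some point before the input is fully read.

stuck

(q0, aaaacaaaaacb, $)
  read a, top $: go to q2, push V$ → (q2, aaacaaaaacb, V$)
  read a, top V: go to q0, push ε → (q0, aacaaaaacb, $)
  read a, top $: go to q2, push V$ → (q2, acaaaaacb, V$)
  read a, top V: go to q0, push ε → (q0, caaaaacb, $)
  read c, top $: go to q1, push VV$ → (q1, aaaaacb, VV$)
  ε-move, top V: go to q2, push V → (q2, aaaaacb, VV$)
  read a, top V: go to q0, push ε → (q0, aaaacb, V$)
  read a, top V: go to q2, push ε → (q2, aaacb, $)
  read a, top $: go to q0, push V$ → (q0, aacb, V$)
  read a, top V: go to q2, push ε → (q2, acb, $)
  read a, top $: go to q0, push V$ → (q0, cb, V$)
No transition for (q0, c, top V); M blocks with input cb remaining.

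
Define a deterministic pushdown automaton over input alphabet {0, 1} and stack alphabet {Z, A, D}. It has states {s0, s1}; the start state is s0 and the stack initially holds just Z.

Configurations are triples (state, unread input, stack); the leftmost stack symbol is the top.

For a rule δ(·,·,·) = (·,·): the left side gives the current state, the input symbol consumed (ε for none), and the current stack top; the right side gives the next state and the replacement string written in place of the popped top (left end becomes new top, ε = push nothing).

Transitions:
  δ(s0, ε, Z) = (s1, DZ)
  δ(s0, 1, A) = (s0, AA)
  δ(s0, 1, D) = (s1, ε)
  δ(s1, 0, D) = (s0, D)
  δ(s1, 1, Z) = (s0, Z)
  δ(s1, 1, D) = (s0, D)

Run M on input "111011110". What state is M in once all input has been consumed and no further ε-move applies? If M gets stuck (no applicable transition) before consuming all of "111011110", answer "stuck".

stuck

(s0, 111011110, Z)
  ε-move, top Z: go to s1, push DZ → (s1, 111011110, DZ)
  read 1, top D: go to s0, push D → (s0, 11011110, DZ)
  read 1, top D: go to s1, push ε → (s1, 1011110, Z)
  read 1, top Z: go to s0, push Z → (s0, 011110, Z)
  ε-move, top Z: go to s1, push DZ → (s1, 011110, DZ)
  read 0, top D: go to s0, push D → (s0, 11110, DZ)
  read 1, top D: go to s1, push ε → (s1, 1110, Z)
  read 1, top Z: go to s0, push Z → (s0, 110, Z)
  ε-move, top Z: go to s1, push DZ → (s1, 110, DZ)
  read 1, top D: go to s0, push D → (s0, 10, DZ)
  read 1, top D: go to s1, push ε → (s1, 0, Z)
No transition for (s1, 0, top Z); M blocks with input 0 remaining.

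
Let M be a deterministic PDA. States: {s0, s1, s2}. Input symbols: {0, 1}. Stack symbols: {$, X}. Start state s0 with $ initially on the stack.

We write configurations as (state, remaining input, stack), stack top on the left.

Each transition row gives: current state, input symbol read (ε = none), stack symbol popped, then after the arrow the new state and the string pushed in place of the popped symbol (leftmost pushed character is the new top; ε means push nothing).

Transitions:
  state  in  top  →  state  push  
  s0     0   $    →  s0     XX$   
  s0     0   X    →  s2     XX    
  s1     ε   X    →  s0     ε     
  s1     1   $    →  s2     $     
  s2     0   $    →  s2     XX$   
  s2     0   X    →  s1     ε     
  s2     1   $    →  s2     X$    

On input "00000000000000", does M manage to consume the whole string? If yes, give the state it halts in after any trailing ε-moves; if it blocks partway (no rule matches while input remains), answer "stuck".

s2

(s0, 00000000000000, $)
  read 0, top $: go to s0, push XX$ → (s0, 0000000000000, XX$)
  read 0, top X: go to s2, push XX → (s2, 000000000000, XXX$)
  read 0, top X: go to s1, push ε → (s1, 00000000000, XX$)
  ε-move, top X: go to s0, push ε → (s0, 00000000000, X$)
  read 0, top X: go to s2, push XX → (s2, 0000000000, XX$)
  read 0, top X: go to s1, push ε → (s1, 000000000, X$)
  ε-move, top X: go to s0, push ε → (s0, 000000000, $)
  read 0, top $: go to s0, push XX$ → (s0, 00000000, XX$)
  read 0, top X: go to s2, push XX → (s2, 0000000, XXX$)
  read 0, top X: go to s1, push ε → (s1, 000000, XX$)
  ε-move, top X: go to s0, push ε → (s0, 000000, X$)
  read 0, top X: go to s2, push XX → (s2, 00000, XX$)
  read 0, top X: go to s1, push ε → (s1, 0000, X$)
  ε-move, top X: go to s0, push ε → (s0, 0000, $)
  read 0, top $: go to s0, push XX$ → (s0, 000, XX$)
  read 0, top X: go to s2, push XX → (s2, 00, XXX$)
  read 0, top X: go to s1, push ε → (s1, 0, XX$)
  ε-move, top X: go to s0, push ε → (s0, 0, X$)
  read 0, top X: go to s2, push XX → (s2, ε, XX$)
All input consumed; M is in state s2.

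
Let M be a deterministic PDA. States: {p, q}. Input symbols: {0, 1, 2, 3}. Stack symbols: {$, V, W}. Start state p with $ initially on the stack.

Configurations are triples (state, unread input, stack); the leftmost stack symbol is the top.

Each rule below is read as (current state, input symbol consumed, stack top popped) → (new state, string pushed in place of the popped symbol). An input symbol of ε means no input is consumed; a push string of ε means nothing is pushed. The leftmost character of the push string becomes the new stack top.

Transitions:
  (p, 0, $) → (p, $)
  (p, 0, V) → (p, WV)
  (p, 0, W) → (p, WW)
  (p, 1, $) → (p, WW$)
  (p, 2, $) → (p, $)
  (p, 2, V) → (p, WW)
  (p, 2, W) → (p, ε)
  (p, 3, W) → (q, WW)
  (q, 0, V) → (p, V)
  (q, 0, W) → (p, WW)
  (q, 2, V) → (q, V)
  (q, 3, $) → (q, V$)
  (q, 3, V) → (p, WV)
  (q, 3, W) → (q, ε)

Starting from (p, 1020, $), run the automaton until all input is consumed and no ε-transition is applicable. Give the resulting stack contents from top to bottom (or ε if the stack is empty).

WWW$

(p, 1020, $)
  read 1, top $: go to p, push WW$ → (p, 020, WW$)
  read 0, top W: go to p, push WW → (p, 20, WWW$)
  read 2, top W: go to p, push ε → (p, 0, WW$)
  read 0, top W: go to p, push WW → (p, ε, WWW$)
All input consumed in state p with stack WWW$.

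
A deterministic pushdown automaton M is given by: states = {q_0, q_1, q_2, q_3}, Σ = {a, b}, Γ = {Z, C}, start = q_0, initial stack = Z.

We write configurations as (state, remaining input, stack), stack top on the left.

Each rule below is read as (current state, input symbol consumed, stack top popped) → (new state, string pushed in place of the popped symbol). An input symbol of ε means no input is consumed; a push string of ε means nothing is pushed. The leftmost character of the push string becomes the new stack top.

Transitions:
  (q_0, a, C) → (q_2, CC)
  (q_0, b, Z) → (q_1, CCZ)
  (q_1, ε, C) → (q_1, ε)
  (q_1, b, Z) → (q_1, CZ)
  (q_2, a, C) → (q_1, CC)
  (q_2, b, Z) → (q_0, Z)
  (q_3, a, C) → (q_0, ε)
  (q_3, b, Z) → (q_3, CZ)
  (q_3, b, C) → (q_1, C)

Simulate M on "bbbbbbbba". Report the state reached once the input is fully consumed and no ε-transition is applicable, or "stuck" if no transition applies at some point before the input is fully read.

(q_0, bbbbbbbba, Z)
  read b, top Z: go to q_1, push CCZ → (q_1, bbbbbbba, CCZ)
  ε-move, top C: go to q_1, push ε → (q_1, bbbbbbba, CZ)
  ε-move, top C: go to q_1, push ε → (q_1, bbbbbbba, Z)
  read b, top Z: go to q_1, push CZ → (q_1, bbbbbba, CZ)
  ε-move, top C: go to q_1, push ε → (q_1, bbbbbba, Z)
  read b, top Z: go to q_1, push CZ → (q_1, bbbbba, CZ)
  ε-move, top C: go to q_1, push ε → (q_1, bbbbba, Z)
  read b, top Z: go to q_1, push CZ → (q_1, bbbba, CZ)
  ε-move, top C: go to q_1, push ε → (q_1, bbbba, Z)
  read b, top Z: go to q_1, push CZ → (q_1, bbba, CZ)
  ε-move, top C: go to q_1, push ε → (q_1, bbba, Z)
  read b, top Z: go to q_1, push CZ → (q_1, bba, CZ)
  ε-move, top C: go to q_1, push ε → (q_1, bba, Z)
  read b, top Z: go to q_1, push CZ → (q_1, ba, CZ)
  ε-move, top C: go to q_1, push ε → (q_1, ba, Z)
  read b, top Z: go to q_1, push CZ → (q_1, a, CZ)
  ε-move, top C: go to q_1, push ε → (q_1, a, Z)
No transition for (q_1, a, top Z); M blocks with input a remaining.

stuck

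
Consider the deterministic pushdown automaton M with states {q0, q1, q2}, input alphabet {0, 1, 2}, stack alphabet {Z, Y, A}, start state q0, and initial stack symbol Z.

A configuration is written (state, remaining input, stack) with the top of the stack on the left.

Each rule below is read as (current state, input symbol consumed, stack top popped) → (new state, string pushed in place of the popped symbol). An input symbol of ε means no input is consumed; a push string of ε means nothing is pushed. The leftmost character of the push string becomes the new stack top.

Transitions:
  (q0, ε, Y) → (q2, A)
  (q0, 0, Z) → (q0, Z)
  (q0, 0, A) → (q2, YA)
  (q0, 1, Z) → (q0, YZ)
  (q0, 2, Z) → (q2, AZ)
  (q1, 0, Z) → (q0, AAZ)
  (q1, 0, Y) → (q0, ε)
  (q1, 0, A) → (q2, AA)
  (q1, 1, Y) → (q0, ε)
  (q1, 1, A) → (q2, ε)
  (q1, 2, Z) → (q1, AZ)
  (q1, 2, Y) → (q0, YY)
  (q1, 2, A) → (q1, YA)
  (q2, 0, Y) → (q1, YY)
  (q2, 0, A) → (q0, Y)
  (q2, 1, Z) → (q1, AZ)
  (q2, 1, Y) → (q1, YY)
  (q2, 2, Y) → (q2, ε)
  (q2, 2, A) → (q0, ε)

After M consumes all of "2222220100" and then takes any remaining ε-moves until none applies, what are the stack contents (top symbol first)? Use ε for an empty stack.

AZ

(q0, 2222220100, Z)
  read 2, top Z: go to q2, push AZ → (q2, 222220100, AZ)
  read 2, top A: go to q0, push ε → (q0, 22220100, Z)
  read 2, top Z: go to q2, push AZ → (q2, 2220100, AZ)
  read 2, top A: go to q0, push ε → (q0, 220100, Z)
  read 2, top Z: go to q2, push AZ → (q2, 20100, AZ)
  read 2, top A: go to q0, push ε → (q0, 0100, Z)
  read 0, top Z: go to q0, push Z → (q0, 100, Z)
  read 1, top Z: go to q0, push YZ → (q0, 00, YZ)
  ε-move, top Y: go to q2, push A → (q2, 00, AZ)
  read 0, top A: go to q0, push Y → (q0, 0, YZ)
  ε-move, top Y: go to q2, push A → (q2, 0, AZ)
  read 0, top A: go to q0, push Y → (q0, ε, YZ)
  ε-move, top Y: go to q2, push A → (q2, ε, AZ)
All input consumed in state q2 with stack AZ.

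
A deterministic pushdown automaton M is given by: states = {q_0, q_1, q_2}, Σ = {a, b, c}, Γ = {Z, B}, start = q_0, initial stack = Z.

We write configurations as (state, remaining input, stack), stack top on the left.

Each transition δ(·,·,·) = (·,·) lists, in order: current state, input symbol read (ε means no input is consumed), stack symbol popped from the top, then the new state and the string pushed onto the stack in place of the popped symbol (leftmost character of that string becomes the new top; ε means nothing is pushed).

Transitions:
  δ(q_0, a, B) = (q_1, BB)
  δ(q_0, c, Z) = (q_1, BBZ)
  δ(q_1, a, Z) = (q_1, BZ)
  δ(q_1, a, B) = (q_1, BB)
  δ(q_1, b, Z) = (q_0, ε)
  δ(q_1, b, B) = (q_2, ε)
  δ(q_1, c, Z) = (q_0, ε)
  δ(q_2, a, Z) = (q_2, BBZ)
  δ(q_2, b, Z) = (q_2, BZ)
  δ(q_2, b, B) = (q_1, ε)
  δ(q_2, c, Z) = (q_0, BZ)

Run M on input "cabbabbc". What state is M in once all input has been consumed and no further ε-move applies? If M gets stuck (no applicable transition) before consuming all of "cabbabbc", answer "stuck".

(q_0, cabbabbc, Z)
  read c, top Z: go to q_1, push BBZ → (q_1, abbabbc, BBZ)
  read a, top B: go to q_1, push BB → (q_1, bbabbc, BBBZ)
  read b, top B: go to q_2, push ε → (q_2, babbc, BBZ)
  read b, top B: go to q_1, push ε → (q_1, abbc, BZ)
  read a, top B: go to q_1, push BB → (q_1, bbc, BBZ)
  read b, top B: go to q_2, push ε → (q_2, bc, BZ)
  read b, top B: go to q_1, push ε → (q_1, c, Z)
  read c, top Z: go to q_0, push ε → (q_0, ε, ε)
All input consumed; M is in state q_0.

q_0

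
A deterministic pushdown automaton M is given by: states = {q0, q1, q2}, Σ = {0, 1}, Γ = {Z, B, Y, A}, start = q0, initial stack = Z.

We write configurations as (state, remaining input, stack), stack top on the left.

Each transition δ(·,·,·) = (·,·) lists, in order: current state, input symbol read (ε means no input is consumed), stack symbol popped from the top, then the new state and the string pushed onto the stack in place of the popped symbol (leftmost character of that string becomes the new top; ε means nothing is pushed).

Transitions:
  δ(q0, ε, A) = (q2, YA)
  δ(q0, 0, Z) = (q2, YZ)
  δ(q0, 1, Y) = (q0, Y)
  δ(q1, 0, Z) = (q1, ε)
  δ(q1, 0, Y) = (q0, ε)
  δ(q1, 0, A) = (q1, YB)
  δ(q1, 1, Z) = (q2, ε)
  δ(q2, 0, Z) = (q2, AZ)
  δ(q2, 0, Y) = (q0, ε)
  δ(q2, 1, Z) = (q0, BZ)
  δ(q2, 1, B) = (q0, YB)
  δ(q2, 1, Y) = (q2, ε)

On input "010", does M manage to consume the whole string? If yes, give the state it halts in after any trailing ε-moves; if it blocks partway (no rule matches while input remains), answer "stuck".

(q0, 010, Z)
  read 0, top Z: go to q2, push YZ → (q2, 10, YZ)
  read 1, top Y: go to q2, push ε → (q2, 0, Z)
  read 0, top Z: go to q2, push AZ → (q2, ε, AZ)
All input consumed; M is in state q2.

q2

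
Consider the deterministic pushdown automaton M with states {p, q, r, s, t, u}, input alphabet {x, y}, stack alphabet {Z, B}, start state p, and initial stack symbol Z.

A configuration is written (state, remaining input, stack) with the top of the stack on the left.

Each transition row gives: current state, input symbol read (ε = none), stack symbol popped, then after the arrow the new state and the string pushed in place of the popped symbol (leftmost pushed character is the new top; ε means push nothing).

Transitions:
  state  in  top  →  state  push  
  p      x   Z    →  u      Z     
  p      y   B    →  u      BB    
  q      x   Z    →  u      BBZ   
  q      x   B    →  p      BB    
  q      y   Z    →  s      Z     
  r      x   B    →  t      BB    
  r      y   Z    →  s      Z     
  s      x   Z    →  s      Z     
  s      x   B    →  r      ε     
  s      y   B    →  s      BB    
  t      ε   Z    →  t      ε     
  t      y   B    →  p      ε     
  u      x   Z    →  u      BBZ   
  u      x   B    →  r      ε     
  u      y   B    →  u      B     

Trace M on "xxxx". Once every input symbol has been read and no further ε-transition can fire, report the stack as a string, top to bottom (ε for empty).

BBZ

(p, xxxx, Z) ⊢ (u, xxx, Z) ⊢ (u, xx, BBZ) ⊢ (r, x, BZ) ⊢ (t, ε, BBZ)
All input consumed in state t with stack BBZ.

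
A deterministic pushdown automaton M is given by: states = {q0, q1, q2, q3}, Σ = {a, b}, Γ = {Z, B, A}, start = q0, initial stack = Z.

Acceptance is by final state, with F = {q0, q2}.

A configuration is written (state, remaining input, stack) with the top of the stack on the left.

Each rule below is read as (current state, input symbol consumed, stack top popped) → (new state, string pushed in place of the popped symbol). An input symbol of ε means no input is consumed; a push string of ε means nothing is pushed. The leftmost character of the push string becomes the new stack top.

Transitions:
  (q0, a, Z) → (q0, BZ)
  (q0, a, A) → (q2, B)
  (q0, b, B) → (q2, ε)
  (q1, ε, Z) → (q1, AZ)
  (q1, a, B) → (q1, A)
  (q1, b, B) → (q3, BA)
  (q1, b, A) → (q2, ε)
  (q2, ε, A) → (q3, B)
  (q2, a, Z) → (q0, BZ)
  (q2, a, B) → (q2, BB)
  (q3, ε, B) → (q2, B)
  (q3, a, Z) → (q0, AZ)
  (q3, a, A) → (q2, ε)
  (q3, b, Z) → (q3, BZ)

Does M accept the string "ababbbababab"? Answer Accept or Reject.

(q0, ababbbababab, Z)
  read a, top Z: go to q0, push BZ → (q0, babbbababab, BZ)
  read b, top B: go to q2, push ε → (q2, abbbababab, Z)
  read a, top Z: go to q0, push BZ → (q0, bbbababab, BZ)
  read b, top B: go to q2, push ε → (q2, bbababab, Z)
No transition applies at (q2, bbababab, Z); input not fully consumed.

Reject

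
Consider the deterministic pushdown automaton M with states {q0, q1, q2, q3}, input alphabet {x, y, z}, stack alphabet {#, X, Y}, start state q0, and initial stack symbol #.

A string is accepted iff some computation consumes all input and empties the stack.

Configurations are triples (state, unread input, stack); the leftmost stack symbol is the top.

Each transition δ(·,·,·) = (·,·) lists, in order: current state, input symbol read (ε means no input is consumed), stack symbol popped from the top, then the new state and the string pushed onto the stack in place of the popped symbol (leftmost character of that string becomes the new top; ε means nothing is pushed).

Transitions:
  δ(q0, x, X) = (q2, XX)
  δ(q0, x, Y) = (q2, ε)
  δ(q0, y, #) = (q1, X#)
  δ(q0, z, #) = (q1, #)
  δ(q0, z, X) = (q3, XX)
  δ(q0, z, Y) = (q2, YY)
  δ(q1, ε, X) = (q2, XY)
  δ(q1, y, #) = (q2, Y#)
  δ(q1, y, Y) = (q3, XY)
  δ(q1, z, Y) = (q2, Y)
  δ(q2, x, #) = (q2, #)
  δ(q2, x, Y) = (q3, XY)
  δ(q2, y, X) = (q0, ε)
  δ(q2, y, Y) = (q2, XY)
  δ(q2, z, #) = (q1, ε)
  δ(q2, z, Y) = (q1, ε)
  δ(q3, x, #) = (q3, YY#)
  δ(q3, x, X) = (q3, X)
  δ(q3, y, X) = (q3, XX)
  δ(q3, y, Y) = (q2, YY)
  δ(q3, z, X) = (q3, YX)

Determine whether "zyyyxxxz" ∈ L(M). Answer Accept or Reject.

Accept

(q0, zyyyxxxz, #) ⊢ (q1, yyyxxxz, #) ⊢ (q2, yyxxxz, Y#) ⊢ (q2, yxxxz, XY#) ⊢ (q0, xxxz, Y#) ⊢ (q2, xxz, #) ⊢ (q2, xz, #) ⊢ (q2, z, #) ⊢ (q1, ε, ε)
All input consumed and the stack is empty.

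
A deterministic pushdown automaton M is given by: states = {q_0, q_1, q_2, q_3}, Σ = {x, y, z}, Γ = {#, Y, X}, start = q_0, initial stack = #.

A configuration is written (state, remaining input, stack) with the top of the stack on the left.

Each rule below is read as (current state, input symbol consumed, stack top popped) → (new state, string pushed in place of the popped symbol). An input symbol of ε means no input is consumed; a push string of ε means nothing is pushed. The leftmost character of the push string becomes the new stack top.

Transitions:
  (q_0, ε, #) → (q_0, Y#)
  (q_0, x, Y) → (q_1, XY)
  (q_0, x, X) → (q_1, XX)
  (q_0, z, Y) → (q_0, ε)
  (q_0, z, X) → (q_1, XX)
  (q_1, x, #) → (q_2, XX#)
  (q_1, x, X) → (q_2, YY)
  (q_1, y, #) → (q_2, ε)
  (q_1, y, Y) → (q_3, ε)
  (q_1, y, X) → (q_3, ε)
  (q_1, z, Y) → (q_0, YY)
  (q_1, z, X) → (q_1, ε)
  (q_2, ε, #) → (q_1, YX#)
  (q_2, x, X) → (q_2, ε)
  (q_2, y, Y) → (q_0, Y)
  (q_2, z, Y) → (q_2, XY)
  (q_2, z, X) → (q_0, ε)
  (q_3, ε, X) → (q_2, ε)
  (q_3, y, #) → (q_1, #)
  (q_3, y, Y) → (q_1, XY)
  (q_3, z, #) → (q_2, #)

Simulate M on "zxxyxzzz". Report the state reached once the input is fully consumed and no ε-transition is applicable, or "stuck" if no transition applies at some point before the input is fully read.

(q_0, zxxyxzzz, #)
  ε-move, top #: go to q_0, push Y# → (q_0, zxxyxzzz, Y#)
  read z, top Y: go to q_0, push ε → (q_0, xxyxzzz, #)
  ε-move, top #: go to q_0, push Y# → (q_0, xxyxzzz, Y#)
  read x, top Y: go to q_1, push XY → (q_1, xyxzzz, XY#)
  read x, top X: go to q_2, push YY → (q_2, yxzzz, YYY#)
  read y, top Y: go to q_0, push Y → (q_0, xzzz, YYY#)
  read x, top Y: go to q_1, push XY → (q_1, zzz, XYYY#)
  read z, top X: go to q_1, push ε → (q_1, zz, YYY#)
  read z, top Y: go to q_0, push YY → (q_0, z, YYYY#)
  read z, top Y: go to q_0, push ε → (q_0, ε, YYY#)
All input consumed; M is in state q_0.

q_0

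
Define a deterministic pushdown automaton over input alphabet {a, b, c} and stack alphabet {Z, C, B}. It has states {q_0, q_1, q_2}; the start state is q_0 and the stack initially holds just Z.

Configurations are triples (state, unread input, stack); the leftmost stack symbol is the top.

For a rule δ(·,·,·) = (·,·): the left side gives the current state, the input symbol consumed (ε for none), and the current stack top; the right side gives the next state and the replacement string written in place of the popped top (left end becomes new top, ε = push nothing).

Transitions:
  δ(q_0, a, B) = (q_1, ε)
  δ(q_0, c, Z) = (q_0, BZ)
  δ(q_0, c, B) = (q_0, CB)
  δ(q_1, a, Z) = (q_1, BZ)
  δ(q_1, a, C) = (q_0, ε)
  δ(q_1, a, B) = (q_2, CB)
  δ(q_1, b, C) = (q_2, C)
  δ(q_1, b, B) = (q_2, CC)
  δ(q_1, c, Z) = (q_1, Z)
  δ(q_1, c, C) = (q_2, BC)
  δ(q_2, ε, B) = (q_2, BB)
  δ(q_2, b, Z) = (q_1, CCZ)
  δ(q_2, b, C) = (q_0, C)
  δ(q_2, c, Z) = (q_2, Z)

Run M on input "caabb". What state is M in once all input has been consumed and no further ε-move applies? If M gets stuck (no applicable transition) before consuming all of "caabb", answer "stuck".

(q_0, caabb, Z)
  read c, top Z: go to q_0, push BZ → (q_0, aabb, BZ)
  read a, top B: go to q_1, push ε → (q_1, abb, Z)
  read a, top Z: go to q_1, push BZ → (q_1, bb, BZ)
  read b, top B: go to q_2, push CC → (q_2, b, CCZ)
  read b, top C: go to q_0, push C → (q_0, ε, CCZ)
All input consumed; M is in state q_0.

q_0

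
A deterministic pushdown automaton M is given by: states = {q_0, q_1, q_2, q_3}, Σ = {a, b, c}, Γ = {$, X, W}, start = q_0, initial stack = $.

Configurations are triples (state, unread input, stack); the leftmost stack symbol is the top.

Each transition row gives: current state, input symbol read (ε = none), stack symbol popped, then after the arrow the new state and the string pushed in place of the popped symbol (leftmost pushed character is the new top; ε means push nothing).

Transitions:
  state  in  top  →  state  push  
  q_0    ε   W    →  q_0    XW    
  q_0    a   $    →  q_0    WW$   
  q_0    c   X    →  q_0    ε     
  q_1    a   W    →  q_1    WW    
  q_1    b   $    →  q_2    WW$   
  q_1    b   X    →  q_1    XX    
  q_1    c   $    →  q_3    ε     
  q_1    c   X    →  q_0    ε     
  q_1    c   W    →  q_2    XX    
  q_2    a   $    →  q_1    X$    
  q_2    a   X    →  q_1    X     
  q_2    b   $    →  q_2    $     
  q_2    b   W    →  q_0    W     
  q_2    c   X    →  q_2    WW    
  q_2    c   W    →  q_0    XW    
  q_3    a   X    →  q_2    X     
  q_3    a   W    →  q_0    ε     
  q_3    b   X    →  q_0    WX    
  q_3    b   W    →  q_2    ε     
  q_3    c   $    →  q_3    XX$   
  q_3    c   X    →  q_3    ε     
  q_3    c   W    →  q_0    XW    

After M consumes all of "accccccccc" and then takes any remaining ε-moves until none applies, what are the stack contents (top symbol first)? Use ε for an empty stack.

(q_0, accccccccc, $)
  read a, top $: go to q_0, push WW$ → (q_0, ccccccccc, WW$)
  ε-move, top W: go to q_0, push XW → (q_0, ccccccccc, XWW$)
  read c, top X: go to q_0, push ε → (q_0, cccccccc, WW$)
  ε-move, top W: go to q_0, push XW → (q_0, cccccccc, XWW$)
  read c, top X: go to q_0, push ε → (q_0, ccccccc, WW$)
  ε-move, top W: go to q_0, push XW → (q_0, ccccccc, XWW$)
  read c, top X: go to q_0, push ε → (q_0, cccccc, WW$)
  ε-move, top W: go to q_0, push XW → (q_0, cccccc, XWW$)
  read c, top X: go to q_0, push ε → (q_0, ccccc, WW$)
  ε-move, top W: go to q_0, push XW → (q_0, ccccc, XWW$)
  read c, top X: go to q_0, push ε → (q_0, cccc, WW$)
  ε-move, top W: go to q_0, push XW → (q_0, cccc, XWW$)
  read c, top X: go to q_0, push ε → (q_0, ccc, WW$)
  ε-move, top W: go to q_0, push XW → (q_0, ccc, XWW$)
  read c, top X: go to q_0, push ε → (q_0, cc, WW$)
  ε-move, top W: go to q_0, push XW → (q_0, cc, XWW$)
  read c, top X: go to q_0, push ε → (q_0, c, WW$)
  ε-move, top W: go to q_0, push XW → (q_0, c, XWW$)
  read c, top X: go to q_0, push ε → (q_0, ε, WW$)
  ε-move, top W: go to q_0, push XW → (q_0, ε, XWW$)
All input consumed in state q_0 with stack XWW$.

XWW$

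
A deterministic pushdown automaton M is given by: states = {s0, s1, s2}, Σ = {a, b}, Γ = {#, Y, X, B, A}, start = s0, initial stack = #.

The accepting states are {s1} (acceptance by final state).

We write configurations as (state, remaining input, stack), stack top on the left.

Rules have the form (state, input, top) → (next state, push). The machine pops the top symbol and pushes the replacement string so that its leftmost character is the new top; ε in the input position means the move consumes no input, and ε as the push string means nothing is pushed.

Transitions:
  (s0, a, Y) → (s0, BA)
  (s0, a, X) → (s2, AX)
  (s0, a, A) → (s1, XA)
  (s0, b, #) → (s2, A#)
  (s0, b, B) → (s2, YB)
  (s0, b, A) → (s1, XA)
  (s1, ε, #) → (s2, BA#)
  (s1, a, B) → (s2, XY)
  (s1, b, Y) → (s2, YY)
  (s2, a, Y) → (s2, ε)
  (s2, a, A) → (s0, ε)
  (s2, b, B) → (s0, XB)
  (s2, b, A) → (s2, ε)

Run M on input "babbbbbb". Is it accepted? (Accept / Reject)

(s0, babbbbbb, #)
  read b, top #: go to s2, push A# → (s2, abbbbbb, A#)
  read a, top A: go to s0, push ε → (s0, bbbbbb, #)
  read b, top #: go to s2, push A# → (s2, bbbbb, A#)
  read b, top A: go to s2, push ε → (s2, bbbb, #)
No transition applies at (s2, bbbb, #); input not fully consumed.

Reject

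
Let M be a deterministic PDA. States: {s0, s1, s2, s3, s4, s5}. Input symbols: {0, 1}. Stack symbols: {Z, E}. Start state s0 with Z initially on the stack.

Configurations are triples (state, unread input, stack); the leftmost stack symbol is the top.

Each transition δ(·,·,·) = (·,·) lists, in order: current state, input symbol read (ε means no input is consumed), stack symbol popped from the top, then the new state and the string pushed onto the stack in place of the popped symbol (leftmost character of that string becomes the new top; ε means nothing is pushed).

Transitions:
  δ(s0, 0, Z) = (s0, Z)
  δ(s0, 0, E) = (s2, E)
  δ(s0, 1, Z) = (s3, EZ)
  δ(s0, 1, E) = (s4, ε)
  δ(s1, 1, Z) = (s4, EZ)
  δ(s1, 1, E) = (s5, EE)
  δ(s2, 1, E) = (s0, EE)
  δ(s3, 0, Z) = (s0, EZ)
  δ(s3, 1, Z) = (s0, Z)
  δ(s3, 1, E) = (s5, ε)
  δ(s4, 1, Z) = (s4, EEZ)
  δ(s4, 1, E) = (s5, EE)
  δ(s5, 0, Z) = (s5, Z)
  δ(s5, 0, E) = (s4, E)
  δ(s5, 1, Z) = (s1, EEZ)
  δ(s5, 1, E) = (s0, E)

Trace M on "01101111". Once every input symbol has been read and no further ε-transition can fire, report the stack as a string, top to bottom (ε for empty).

EEZ

(s0, 01101111, Z) ⊢ (s0, 1101111, Z) ⊢ (s3, 101111, EZ) ⊢ (s5, 01111, Z) ⊢ (s5, 1111, Z) ⊢ (s1, 111, EEZ) ⊢ (s5, 11, EEEZ) ⊢ (s0, 1, EEEZ) ⊢ (s4, ε, EEZ)
All input consumed in state s4 with stack EEZ.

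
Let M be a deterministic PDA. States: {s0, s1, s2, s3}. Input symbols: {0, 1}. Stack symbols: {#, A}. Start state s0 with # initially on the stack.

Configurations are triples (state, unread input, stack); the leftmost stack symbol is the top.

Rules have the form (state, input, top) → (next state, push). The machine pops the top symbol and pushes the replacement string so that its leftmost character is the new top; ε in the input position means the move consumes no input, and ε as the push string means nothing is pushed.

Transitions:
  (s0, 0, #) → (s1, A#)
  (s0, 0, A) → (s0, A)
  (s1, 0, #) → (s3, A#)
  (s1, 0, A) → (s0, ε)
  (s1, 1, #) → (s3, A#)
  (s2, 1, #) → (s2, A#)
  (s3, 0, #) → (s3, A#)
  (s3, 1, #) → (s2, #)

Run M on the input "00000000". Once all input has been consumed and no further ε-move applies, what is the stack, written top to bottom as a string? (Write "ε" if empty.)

(s0, 00000000, #) ⊢ (s1, 0000000, A#) ⊢ (s0, 000000, #) ⊢ (s1, 00000, A#) ⊢ (s0, 0000, #) ⊢ (s1, 000, A#) ⊢ (s0, 00, #) ⊢ (s1, 0, A#) ⊢ (s0, ε, #)
All input consumed in state s0 with stack #.

#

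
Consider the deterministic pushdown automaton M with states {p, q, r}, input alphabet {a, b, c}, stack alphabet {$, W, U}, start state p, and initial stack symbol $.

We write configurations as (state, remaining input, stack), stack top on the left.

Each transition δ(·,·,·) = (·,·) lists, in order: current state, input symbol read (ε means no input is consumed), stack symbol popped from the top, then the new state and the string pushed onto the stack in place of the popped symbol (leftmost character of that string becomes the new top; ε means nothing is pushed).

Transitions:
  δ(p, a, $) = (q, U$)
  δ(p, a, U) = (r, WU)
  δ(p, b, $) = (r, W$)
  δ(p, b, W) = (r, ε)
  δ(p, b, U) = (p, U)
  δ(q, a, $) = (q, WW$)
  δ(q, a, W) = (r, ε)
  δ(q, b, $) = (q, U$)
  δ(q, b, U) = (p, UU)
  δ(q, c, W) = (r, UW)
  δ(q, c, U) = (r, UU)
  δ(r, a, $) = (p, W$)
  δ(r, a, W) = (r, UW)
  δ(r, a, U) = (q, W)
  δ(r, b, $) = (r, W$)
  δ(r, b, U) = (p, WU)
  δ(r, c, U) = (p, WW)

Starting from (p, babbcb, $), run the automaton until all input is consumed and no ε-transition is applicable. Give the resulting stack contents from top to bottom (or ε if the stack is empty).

(p, babbcb, $)
  read b, top $: go to r, push W$ → (r, abbcb, W$)
  read a, top W: go to r, push UW → (r, bbcb, UW$)
  read b, top U: go to p, push WU → (p, bcb, WUW$)
  read b, top W: go to r, push ε → (r, cb, UW$)
  read c, top U: go to p, push WW → (p, b, WWW$)
  read b, top W: go to r, push ε → (r, ε, WW$)
All input consumed in state r with stack WW$.

WW$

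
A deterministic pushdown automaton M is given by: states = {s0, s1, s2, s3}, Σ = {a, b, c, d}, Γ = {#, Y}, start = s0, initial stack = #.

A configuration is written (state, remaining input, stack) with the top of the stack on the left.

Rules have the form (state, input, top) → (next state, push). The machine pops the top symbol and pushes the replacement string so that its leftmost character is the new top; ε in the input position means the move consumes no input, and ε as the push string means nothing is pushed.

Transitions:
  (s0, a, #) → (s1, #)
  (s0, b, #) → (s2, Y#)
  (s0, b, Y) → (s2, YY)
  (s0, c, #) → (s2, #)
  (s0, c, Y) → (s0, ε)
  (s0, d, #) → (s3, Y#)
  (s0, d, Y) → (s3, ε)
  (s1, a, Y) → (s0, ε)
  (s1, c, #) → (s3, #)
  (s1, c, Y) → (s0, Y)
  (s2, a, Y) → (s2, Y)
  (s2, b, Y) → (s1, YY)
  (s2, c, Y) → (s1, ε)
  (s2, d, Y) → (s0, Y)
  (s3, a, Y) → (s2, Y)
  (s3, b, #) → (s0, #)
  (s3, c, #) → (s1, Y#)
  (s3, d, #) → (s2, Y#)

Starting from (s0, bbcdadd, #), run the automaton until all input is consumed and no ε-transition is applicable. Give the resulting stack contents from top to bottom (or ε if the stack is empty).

(s0, bbcdadd, #)
  read b, top #: go to s2, push Y# → (s2, bcdadd, Y#)
  read b, top Y: go to s1, push YY → (s1, cdadd, YY#)
  read c, top Y: go to s0, push Y → (s0, dadd, YY#)
  read d, top Y: go to s3, push ε → (s3, add, Y#)
  read a, top Y: go to s2, push Y → (s2, dd, Y#)
  read d, top Y: go to s0, push Y → (s0, d, Y#)
  read d, top Y: go to s3, push ε → (s3, ε, #)
All input consumed in state s3 with stack #.

#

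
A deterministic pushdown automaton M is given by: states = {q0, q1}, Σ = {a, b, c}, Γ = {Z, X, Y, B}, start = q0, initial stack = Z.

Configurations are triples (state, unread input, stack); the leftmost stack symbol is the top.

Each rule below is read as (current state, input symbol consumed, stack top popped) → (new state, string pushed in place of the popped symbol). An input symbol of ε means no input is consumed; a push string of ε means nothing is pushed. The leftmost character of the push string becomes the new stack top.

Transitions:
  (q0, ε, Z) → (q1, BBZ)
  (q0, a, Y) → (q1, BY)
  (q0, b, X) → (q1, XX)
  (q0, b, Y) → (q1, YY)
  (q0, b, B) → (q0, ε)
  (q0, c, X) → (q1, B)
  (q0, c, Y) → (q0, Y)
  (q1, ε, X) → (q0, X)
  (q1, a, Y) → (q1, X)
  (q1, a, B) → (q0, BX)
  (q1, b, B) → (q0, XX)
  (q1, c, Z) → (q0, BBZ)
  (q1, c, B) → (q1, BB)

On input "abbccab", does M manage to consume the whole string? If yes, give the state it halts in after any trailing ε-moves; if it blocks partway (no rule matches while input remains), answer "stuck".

q0

(q0, abbccab, Z)
  ε-move, top Z: go to q1, push BBZ → (q1, abbccab, BBZ)
  read a, top B: go to q0, push BX → (q0, bbccab, BXBZ)
  read b, top B: go to q0, push ε → (q0, bccab, XBZ)
  read b, top X: go to q1, push XX → (q1, ccab, XXBZ)
  ε-move, top X: go to q0, push X → (q0, ccab, XXBZ)
  read c, top X: go to q1, push B → (q1, cab, BXBZ)
  read c, top B: go to q1, push BB → (q1, ab, BBXBZ)
  read a, top B: go to q0, push BX → (q0, b, BXBXBZ)
  read b, top B: go to q0, push ε → (q0, ε, XBXBZ)
All input consumed; M is in state q0.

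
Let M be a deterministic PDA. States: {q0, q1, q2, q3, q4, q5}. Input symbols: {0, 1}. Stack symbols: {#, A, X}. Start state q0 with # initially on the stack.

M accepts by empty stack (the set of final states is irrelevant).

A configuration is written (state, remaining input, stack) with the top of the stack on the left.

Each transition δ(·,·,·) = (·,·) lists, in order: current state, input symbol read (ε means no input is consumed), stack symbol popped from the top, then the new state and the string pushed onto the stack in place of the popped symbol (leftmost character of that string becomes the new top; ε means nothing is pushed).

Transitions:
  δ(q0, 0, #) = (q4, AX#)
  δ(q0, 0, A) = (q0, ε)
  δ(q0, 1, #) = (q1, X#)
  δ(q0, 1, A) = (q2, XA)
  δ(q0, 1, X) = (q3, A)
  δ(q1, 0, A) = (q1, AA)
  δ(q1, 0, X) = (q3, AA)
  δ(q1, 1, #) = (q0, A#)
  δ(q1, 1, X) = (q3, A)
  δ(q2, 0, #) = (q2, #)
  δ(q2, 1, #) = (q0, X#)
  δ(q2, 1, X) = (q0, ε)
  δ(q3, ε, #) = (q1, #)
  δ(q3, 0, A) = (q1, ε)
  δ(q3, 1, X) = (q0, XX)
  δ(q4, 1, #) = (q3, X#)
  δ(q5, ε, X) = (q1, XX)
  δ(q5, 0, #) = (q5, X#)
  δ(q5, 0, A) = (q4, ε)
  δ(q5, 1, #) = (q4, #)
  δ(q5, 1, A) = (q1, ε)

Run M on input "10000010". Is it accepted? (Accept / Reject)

(q0, 10000010, #) ⊢ (q1, 0000010, X#) ⊢ (q3, 000010, AA#) ⊢ (q1, 00010, A#) ⊢ (q1, 0010, AA#) ⊢ (q1, 010, AAA#) ⊢ (q1, 10, AAAA#)
No transition applies at (q1, 10, AAAA#); input not fully consumed.

Reject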